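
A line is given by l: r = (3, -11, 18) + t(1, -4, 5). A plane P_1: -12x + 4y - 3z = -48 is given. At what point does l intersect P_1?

Substitute r = (3, -11, 18) + t(1, -4, 5) into the plane: -134 + (-43)t = -48, so t = -2.
Intersection: (3, -11, 18) + (-2)·(1, -4, 5) = (1, -3, 8).

(1, -3, 8)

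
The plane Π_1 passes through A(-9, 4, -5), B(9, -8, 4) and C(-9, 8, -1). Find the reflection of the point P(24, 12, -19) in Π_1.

AB = (18, -12, 9), AC = (0, 4, 4); a normal to Π_1 is AB × AC = (-84, -72, 72).
Using A: Π_1 has equation -84x - 72y + 72z = 108.
λ = (n·P − d)/|n|² = (-4248 − 108)/17424 = -1/4.
Reflection = P − 2λn = (24, 12, -19) − (-1/2)·(-84, -72, 72) = (-18, -24, 17).

(-18, -24, 17)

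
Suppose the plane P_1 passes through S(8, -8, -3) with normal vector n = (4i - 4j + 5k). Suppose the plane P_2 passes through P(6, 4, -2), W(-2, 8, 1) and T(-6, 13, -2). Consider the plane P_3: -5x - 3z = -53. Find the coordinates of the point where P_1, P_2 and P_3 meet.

(10, -1, 1)

P_1: n·r = n·S gives 4x - 4y + 5z = 49.
PW = (-8, 4, 3), PT = (-12, 9, 0); a normal to P_2 is PW × PT = (-27, -36, -24).
Using P: P_2 has equation -27x - 36y - 24z = -258.
Solving the 3×3 linear system 4x - 4y + 5z = 49, -27x - 36y - 24z = -258, -5x - 3z = -53 (e.g. by elimination or Cramer's rule, determinant = -624) gives (10, -1, 1).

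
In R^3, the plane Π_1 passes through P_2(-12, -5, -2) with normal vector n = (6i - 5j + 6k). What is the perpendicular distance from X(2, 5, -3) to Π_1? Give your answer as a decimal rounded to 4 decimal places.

2.8430

Π_1: n·r = n·P_2 gives 6x - 5y + 6z = -59.
n·X − d = (6)·(2) + (-5)·(5) + (6)·(-3) − (-59) = 28; |n| = √97.
Distance = |28| / √97 = 28/√97 ≈ 2.8430.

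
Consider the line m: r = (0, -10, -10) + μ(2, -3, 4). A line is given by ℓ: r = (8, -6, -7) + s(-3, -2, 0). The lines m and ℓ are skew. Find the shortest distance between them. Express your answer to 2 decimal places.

Common perpendicular direction n = (2, -3, 4) × (-3, -2, 0) = (8, -12, -13).
With w = (8, -6, -7) − (0, -10, -10) = (8, 4, 3), w · n = -23.
Distance = |w · n| / |n| = |-23| / √377 ≈ 1.18.

1.18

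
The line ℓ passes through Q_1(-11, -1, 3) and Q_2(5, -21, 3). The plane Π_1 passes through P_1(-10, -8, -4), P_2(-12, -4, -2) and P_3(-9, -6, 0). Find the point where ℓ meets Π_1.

A direction vector for ℓ is Q_2 − Q_1 = (16, -20, 0).
P_1P_2 = (-2, 4, 2), P_1P_3 = (1, 2, 4); a normal to Π_1 is P_1P_2 × P_1P_3 = (12, 10, -8).
Using P_1: Π_1 has equation 12x + 10y - 8z = -168.
Substitute r = (-11, -1, 3) + t(16, -20, 0) into the plane: -166 + (-8)t = -168, so t = 1/4.
Intersection: (-11, -1, 3) + (1/4)·(16, -20, 0) = (-7, -6, 3).

(-7, -6, 3)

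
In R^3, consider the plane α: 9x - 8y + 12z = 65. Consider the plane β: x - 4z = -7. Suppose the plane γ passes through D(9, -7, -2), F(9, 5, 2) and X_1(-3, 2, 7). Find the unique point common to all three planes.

(5, 2, 3)

DF = (0, 12, 4), DX_1 = (-12, 9, 9); a normal to γ is DF × DX_1 = (72, -48, 144).
Using D: γ has equation 72x - 48y + 144z = 696.
Solving the 3×3 linear system 9x - 8y + 12z = 65, x - 4z = -7, 72x - 48y + 144z = 696 (e.g. by elimination or Cramer's rule, determinant = 1152) gives (5, 2, 3).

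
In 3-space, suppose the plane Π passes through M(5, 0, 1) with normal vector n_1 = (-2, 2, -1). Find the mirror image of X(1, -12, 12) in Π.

(-11, 0, 6)

Π: n_1·r = n_1·M gives -2x + 2y - z = -11.
λ = (n·X − d)/|n|² = (-38 − (-11))/9 = -3.
Reflection = X − 2λn = (1, -12, 12) − (-6)·(-2, 2, -1) = (-11, 0, 6).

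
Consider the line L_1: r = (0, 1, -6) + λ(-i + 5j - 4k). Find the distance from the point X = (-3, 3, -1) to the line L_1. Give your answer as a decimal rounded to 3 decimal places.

Taking (0, 1, -6) on L_1 with direction v = (-1, 5, -4): w = X − (0, 1, -6) = (-3, 2, 5), and w × v = (-33, -17, -13).
Distance = |w × v| / |v| = √1547 / √42 ≈ 6.069.

6.069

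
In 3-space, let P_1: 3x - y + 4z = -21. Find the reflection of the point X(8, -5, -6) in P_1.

λ = (n·X − d)/|n|² = (5 − (-21))/26 = 1.
Reflection = X − 2λn = (8, -5, -6) − 2·(3, -1, 4) = (2, -3, -14).

(2, -3, -14)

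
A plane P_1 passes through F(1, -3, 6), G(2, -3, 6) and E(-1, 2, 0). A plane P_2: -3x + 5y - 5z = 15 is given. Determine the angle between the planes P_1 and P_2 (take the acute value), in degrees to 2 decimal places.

85.22

FG = (1, 0, 0), FE = (-2, 5, -6); a normal to P_1 is FG × FE = (0, 6, 5).
Using F: P_1 has equation 6y + 5z = 12.
cos θ = |n₁·n₂| / (|n₁||n₂|) = |5| / (√61 · √59).
θ = arccos(0.08334) ≈ 85.22°.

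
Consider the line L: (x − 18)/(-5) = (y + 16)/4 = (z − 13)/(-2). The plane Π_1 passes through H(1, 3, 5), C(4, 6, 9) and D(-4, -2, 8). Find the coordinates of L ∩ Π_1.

(-2, 0, 5)

L has direction (-5, 4, -2) through (18, -16, 13).
HC = (3, 3, 4), HD = (-5, -5, 3); a normal to Π_1 is HC × HD = (29, -29, 0).
Using H: Π_1 has equation 29x - 29y = -58.
Substitute r = (18, -16, 13) + t(-5, 4, -2) into the plane: 986 + (-261)t = -58, so t = 4.
Intersection: (18, -16, 13) + 4·(-5, 4, -2) = (-2, 0, 5).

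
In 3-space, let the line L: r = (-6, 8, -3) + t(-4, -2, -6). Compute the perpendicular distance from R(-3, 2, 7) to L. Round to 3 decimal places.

Taking (-6, 8, -3) on L with direction v = (-4, -2, -6): w = R − (-6, 8, -3) = (3, -6, 10), and w × v = (56, -22, -30).
Distance = |w × v| / |v| = √4520 / √56 ≈ 8.984.

8.984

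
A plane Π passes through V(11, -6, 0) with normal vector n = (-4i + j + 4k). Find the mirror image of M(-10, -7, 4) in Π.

(14, -13, -20)

Π: n·r = n·V gives -4x + y + 4z = -50.
λ = (n·M − d)/|n|² = (49 − (-50))/33 = 3.
Reflection = M − 2λn = (-10, -7, 4) − 6·(-4, 1, 4) = (14, -13, -20).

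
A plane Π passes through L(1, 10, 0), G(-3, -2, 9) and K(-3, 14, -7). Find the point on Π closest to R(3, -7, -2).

(-3, 1, 6)

LG = (-4, -12, 9), LK = (-4, 4, -7); a normal to Π is LG × LK = (48, -64, -64).
Using L: Π has equation 48x - 64y - 64z = -592.
Foot = R − λn with λ = (n·R − d)/|n|² = (720 − (-592))/10496 = 1/8.
Foot = (3, -7, -2) − (1/8)·(48, -64, -64) = (-3, 1, 6).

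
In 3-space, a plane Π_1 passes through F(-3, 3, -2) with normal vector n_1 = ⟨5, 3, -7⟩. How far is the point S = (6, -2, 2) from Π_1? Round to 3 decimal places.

Π_1: n_1·r = n_1·F gives 5x + 3y - 7z = 8.
n·S − d = (5)·(6) + (3)·(-2) + (-7)·(2) − 8 = 2; |n| = √83.
Distance = |2| / √83 = 2/√83 ≈ 0.220.

0.220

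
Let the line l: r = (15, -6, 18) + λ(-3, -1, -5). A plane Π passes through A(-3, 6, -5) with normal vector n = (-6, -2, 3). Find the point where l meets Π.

(6, -9, 3)

Π: n·r = n·A gives -6x - 2y + 3z = -9.
Substitute r = (15, -6, 18) + t(-3, -1, -5) into the plane: -24 + 5t = -9, so t = 3.
Intersection: (15, -6, 18) + 3·(-3, -1, -5) = (6, -9, 3).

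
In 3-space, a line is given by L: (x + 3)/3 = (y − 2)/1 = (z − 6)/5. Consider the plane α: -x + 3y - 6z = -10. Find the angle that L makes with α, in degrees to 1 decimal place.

48.4

L has direction (3, 1, 5) through (-3, 2, 6).
sin θ = |n·v| / (|n||v|) = |-30| / (√46 · √35) = 0.74767.
θ ≈ 48.4°.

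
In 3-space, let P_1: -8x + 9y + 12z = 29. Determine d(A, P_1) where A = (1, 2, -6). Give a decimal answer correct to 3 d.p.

5.353

n·A − d = (-8)·(1) + (9)·(2) + (12)·(-6) − 29 = -91; |n| = √289.
Distance = |-91| / √289 = 91/√289 ≈ 5.353.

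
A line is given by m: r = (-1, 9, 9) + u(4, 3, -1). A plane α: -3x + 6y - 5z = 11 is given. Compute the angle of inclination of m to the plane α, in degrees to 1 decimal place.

14.9

sin θ = |n·v| / (|n||v|) = |11| / (√70 · √26) = 0.25784.
θ ≈ 14.9°.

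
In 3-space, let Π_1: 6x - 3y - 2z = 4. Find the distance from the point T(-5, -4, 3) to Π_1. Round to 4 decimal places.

4.0000

n·T − d = (6)·(-5) + (-3)·(-4) + (-2)·(3) − 4 = -28; |n| = √49.
Distance = |-28| / √49 = 28/√49 ≈ 4.0000.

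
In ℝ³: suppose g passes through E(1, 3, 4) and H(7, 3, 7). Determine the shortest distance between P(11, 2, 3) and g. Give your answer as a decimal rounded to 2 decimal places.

A direction vector for g is H − E = (6, 0, 3).
Taking (1, 3, 4) on g with direction v = (6, 0, 3): w = P − (1, 3, 4) = (10, -1, -1), and w × v = (-3, -36, 6).
Distance = |w × v| / |v| = √1341 / √45 ≈ 5.46.

5.46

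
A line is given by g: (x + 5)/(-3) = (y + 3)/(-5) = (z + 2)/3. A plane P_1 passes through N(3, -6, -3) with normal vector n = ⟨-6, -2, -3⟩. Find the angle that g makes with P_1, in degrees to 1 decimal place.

24.5

g has direction (-3, -5, 3) through (-5, -3, -2).
P_1: n·r = n·N gives -6x - 2y - 3z = 3.
sin θ = |n·v| / (|n||v|) = |19| / (√49 · √43) = 0.41392.
θ ≈ 24.5°.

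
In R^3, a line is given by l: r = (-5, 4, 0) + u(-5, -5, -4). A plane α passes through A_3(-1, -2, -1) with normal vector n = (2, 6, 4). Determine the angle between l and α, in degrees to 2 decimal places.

67.09

α: n·r = n·A_3 gives 2x + 6y + 4z = -18.
sin θ = |n·v| / (|n||v|) = |-56| / (√56 · √66) = 0.92113.
θ ≈ 67.09°.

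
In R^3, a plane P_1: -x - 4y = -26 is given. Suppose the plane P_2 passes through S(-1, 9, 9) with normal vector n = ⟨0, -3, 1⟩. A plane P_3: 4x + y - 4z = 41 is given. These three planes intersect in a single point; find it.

P_2: n·r = n·S gives -3y + z = -18.
Solving the 3×3 linear system -x - 4y = -26, -3y + z = -18, 4x + y - 4z = 41 (e.g. by elimination or Cramer's rule, determinant = -27) gives (6, 5, -3).

(6, 5, -3)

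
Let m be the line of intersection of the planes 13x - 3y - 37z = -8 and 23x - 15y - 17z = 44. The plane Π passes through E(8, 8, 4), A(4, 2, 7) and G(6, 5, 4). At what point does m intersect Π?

Direction of m: (13, -3, -37) × (23, -15, -17) = (-504, -630, -126).
A point on m: solving the two plane equations with x = -10 gives (-10, -16, -2).
EA = (-4, -6, 3), EG = (-2, -3, 0); a normal to Π is EA × EG = (9, -6, 0).
Using E: Π has equation 9x - 6y = 24.
Substitute r = (-10, -16, -2) + t(-504, -630, -126) into the plane: 6 + (-756)t = 24, so t = -1/42.
Intersection: (-10, -16, -2) + (-1/42)·(-504, -630, -126) = (2, -1, 1).

(2, -1, 1)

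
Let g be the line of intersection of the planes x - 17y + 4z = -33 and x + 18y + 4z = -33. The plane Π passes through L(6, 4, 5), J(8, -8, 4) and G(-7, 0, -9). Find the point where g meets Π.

(-5, 0, -7)

Direction of g: (1, -17, 4) × (1, 18, 4) = (-140, 0, 35).
A point on g: solving the two plane equations with x = -13 gives (-13, 0, -5).
LJ = (2, -12, -1), LG = (-13, -4, -14); a normal to Π is LJ × LG = (164, 41, -164).
Using L: Π has equation 164x + 41y - 164z = 328.
Substitute r = (-13, 0, -5) + t(-140, 0, 35) into the plane: -1312 + (-28700)t = 328, so t = -2/35.
Intersection: (-13, 0, -5) + (-2/35)·(-140, 0, 35) = (-5, 0, -7).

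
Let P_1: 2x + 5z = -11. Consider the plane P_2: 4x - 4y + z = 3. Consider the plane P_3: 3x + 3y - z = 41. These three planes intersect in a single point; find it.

Solving the 3×3 linear system 2x + 5z = -11, 4x - 4y + z = 3, 3x + 3y - z = 41 (e.g. by elimination or Cramer's rule, determinant = 122) gives (7, 5, -5).

(7, 5, -5)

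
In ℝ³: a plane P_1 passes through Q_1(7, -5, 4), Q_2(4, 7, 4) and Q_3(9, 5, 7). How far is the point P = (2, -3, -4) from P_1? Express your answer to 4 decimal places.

Q_1Q_2 = (-3, 12, 0), Q_1Q_3 = (2, 10, 3); a normal to P_1 is Q_1Q_2 × Q_1Q_3 = (36, 9, -54).
Using Q_1: P_1 has equation 36x + 9y - 54z = -9.
n·P − d = (36)·(2) + (9)·(-3) + (-54)·(-4) − (-9) = 270; |n| = √4293.
Distance = |270| / √4293 = 270/√4293 ≈ 4.1208.

4.1208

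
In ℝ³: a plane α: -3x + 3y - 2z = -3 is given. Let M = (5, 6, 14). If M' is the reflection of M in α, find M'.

(-1, 12, 10)

λ = (n·M − d)/|n|² = (-25 − (-3))/22 = -1.
Reflection = M − 2λn = (5, 6, 14) − (-2)·(-3, 3, -2) = (-1, 12, 10).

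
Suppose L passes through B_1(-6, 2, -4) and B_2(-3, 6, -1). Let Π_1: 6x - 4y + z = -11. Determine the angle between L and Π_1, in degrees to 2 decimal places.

A direction vector for L is B_2 − B_1 = (3, 4, 3).
sin θ = |n·v| / (|n||v|) = |5| / (√53 · √34) = 0.11779.
θ ≈ 6.76°.

6.76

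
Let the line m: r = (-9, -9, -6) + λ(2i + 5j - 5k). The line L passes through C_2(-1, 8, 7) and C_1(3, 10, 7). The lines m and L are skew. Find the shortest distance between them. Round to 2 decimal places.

A direction vector for L is C_1 − C_2 = (4, 2, 0).
Common perpendicular direction n = (2, 5, -5) × (4, 2, 0) = (10, -20, -16).
With w = (-1, 8, 7) − (-9, -9, -6) = (8, 17, 13), w · n = -468.
Distance = |w · n| / |n| = |-468| / √756 ≈ 17.02.

17.02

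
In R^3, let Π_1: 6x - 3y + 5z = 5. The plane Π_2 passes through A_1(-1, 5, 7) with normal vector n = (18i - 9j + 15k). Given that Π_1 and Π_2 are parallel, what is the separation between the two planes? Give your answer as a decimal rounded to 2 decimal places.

1.08

Π_2: n·r = n·A_1 gives 18x - 9y + 15z = 42.
Rescale Π_2 by 1/3: 6x - 3y + 5z = 14. Then distance = |5 − 14| / √70 ≈ 1.08.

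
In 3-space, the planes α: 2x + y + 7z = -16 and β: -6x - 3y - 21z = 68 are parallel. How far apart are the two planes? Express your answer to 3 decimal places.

Rescale β by 1/(-3): 2x + y + 7z = -68/3. Then distance = |-16 − (-68/3)| / √54 ≈ 0.907.

0.907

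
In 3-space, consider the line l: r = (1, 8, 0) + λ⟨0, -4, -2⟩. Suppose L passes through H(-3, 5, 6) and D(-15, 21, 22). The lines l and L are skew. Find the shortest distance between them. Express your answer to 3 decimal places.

3.713

A direction vector for L is D − H = (-12, 16, 16).
Common perpendicular direction n = (0, -4, -2) × (-12, 16, 16) = (-32, 24, -48).
With w = (-3, 5, 6) − (1, 8, 0) = (-4, -3, 6), w · n = -232.
Distance = |w · n| / |n| = |-232| / √3904 ≈ 3.713.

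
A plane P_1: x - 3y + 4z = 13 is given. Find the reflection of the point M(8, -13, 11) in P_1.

(2, 5, -13)

λ = (n·M − d)/|n|² = (91 − 13)/26 = 3.
Reflection = M − 2λn = (8, -13, 11) − 6·(1, -3, 4) = (2, 5, -13).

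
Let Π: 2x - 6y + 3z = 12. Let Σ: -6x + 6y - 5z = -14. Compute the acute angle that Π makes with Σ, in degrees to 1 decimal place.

24.0

cos θ = |n₁·n₂| / (|n₁||n₂|) = |-63| / (√49 · √97).
θ = arccos(0.91381) ≈ 24.0°.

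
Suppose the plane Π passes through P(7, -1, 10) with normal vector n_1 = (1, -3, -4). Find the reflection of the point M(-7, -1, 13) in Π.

(-5, -7, 5)

Π: n_1·r = n_1·P gives x - 3y - 4z = -30.
λ = (n·M − d)/|n|² = (-56 − (-30))/26 = -1.
Reflection = M − 2λn = (-7, -1, 13) − (-2)·(1, -3, -4) = (-5, -7, 5).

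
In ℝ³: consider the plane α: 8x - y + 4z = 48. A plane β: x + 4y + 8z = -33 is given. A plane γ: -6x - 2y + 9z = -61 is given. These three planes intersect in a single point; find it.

(7, -4, -3)

Solving the 3×3 linear system 8x - y + 4z = 48, x + 4y + 8z = -33, -6x - 2y + 9z = -61 (e.g. by elimination or Cramer's rule, determinant = 561) gives (7, -4, -3).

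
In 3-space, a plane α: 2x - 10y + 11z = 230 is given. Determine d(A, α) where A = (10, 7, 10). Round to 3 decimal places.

n·A − d = (2)·(10) + (-10)·(7) + (11)·(10) − 230 = -170; |n| = √225.
Distance = |-170| / √225 = 170/√225 ≈ 11.333.

11.333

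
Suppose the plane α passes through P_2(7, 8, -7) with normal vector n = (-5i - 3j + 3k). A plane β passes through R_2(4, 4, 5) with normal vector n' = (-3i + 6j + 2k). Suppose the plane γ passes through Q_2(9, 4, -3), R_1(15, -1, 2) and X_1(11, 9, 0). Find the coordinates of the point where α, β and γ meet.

(10, 9, -1)

α: n·r = n·P_2 gives -5x - 3y + 3z = -80.
β: n'·r = n'·R_2 gives -3x + 6y + 2z = 22.
Q_2R_1 = (6, -5, 5), Q_2X_1 = (2, 5, 3); a normal to γ is Q_2R_1 × Q_2X_1 = (-40, -8, 40).
Using Q_2: γ has equation -40x - 8y + 40z = -512.
Solving the 3×3 linear system -5x - 3y + 3z = -80, -3x + 6y + 2z = 22, -40x - 8y + 40z = -512 (e.g. by elimination or Cramer's rule, determinant = -608) gives (10, 9, -1).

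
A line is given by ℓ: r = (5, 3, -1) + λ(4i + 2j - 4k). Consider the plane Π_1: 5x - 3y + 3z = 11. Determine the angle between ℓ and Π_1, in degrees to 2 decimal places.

sin θ = |n·v| / (|n||v|) = |2| / (√43 · √36) = 0.05083.
θ ≈ 2.91°.

2.91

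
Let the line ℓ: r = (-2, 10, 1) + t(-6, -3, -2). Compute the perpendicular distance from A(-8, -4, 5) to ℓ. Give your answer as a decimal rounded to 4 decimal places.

Taking (-2, 10, 1) on ℓ with direction v = (-6, -3, -2): w = A − (-2, 10, 1) = (-6, -14, 4), and w × v = (40, -36, -66).
Distance = |w × v| / |v| = √7252 / √49 ≈ 12.1655.

12.1655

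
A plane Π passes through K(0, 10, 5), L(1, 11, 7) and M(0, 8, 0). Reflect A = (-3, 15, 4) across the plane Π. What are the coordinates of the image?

(-1, 5, 8)

KL = (1, 1, 2), KM = (0, -2, -5); a normal to Π is KL × KM = (-1, 5, -2).
Using K: Π has equation -x + 5y - 2z = 40.
λ = (n·A − d)/|n|² = (70 − 40)/30 = 1.
Reflection = A − 2λn = (-3, 15, 4) − 2·(-1, 5, -2) = (-1, 5, 8).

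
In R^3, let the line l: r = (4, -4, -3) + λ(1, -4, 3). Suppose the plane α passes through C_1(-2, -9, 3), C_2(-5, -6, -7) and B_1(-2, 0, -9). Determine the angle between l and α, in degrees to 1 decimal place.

19.1

C_1C_2 = (-3, 3, -10), C_1B_1 = (0, 9, -12); a normal to α is C_1C_2 × C_1B_1 = (54, -36, -27).
Using C_1: α has equation 54x - 36y - 27z = 135.
sin θ = |n·v| / (|n||v|) = |117| / (√4941 · √26) = 0.32643.
θ ≈ 19.1°.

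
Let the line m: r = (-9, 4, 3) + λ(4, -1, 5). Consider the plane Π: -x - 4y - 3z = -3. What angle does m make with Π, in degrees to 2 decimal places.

sin θ = |n·v| / (|n||v|) = |-15| / (√26 · √42) = 0.45392.
θ ≈ 27.00°.

27.00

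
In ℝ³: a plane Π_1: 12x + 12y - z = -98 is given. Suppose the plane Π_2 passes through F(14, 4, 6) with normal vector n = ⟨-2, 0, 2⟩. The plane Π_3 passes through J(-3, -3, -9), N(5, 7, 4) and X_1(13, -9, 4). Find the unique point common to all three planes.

(-2, -7, -10)

Π_2: n·r = n·F gives -2x + 2z = -16.
JN = (8, 10, 13), JX_1 = (16, -6, 13); a normal to Π_3 is JN × JX_1 = (208, 104, -208).
Using J: Π_3 has equation 208x + 104y - 208z = 936.
Solving the 3×3 linear system 12x + 12y - z = -98, -2x + 2z = -16, 208x + 104y - 208z = 936 (e.g. by elimination or Cramer's rule, determinant = -2288) gives (-2, -7, -10).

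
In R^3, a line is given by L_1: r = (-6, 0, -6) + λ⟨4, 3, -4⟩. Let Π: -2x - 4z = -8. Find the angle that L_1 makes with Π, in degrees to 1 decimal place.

16.2

sin θ = |n·v| / (|n||v|) = |8| / (√20 · √41) = 0.27937.
θ ≈ 16.2°.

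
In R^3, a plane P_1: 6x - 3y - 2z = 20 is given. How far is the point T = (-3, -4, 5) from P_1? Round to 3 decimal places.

n·T − d = (6)·(-3) + (-3)·(-4) + (-2)·(5) − 20 = -36; |n| = √49.
Distance = |-36| / √49 = 36/√49 ≈ 5.143.

5.143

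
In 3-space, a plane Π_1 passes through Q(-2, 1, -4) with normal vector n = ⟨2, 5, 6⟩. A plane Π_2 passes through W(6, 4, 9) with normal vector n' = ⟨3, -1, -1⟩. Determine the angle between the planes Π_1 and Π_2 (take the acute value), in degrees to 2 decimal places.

Π_1: n·r = n·Q gives 2x + 5y + 6z = -23.
Π_2: n'·r = n'·W gives 3x - y - z = 5.
cos θ = |n₁·n₂| / (|n₁||n₂|) = |-5| / (√65 · √11).
θ = arccos(0.18699) ≈ 79.22°.

79.22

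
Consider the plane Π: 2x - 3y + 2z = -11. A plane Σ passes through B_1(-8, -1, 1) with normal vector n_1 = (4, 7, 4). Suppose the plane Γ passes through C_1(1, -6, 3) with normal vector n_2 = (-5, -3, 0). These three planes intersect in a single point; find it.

(-2, -1, -5)

Σ: n_1·r = n_1·B_1 gives 4x + 7y + 4z = -35.
Γ: n_2·r = n_2·C_1 gives -5x - 3y = 13.
Solving the 3×3 linear system 2x - 3y + 2z = -11, 4x + 7y + 4z = -35, -5x - 3y = 13 (e.g. by elimination or Cramer's rule, determinant = 130) gives (-2, -1, -5).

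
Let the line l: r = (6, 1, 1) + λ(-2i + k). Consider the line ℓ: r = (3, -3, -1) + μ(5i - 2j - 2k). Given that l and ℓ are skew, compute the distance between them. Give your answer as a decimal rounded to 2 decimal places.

3.93

Common perpendicular direction n = (-2, 0, 1) × (5, -2, -2) = (2, 1, 4).
With w = (3, -3, -1) − (6, 1, 1) = (-3, -4, -2), w · n = -18.
Distance = |w · n| / |n| = |-18| / √21 ≈ 3.93.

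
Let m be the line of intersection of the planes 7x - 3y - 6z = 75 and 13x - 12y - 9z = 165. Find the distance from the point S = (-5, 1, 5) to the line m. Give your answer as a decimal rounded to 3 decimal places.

14.850

Direction of m: (7, -3, -6) × (13, -12, -9) = (-45, -15, -45).
A point on m: solving the two plane equations with x = 6 gives (6, -5, -3).
Taking (6, -5, -3) on m with direction v = (-45, -15, -45): w = S − (6, -5, -3) = (-11, 6, 8), and w × v = (-150, -855, 435).
Distance = |w × v| / |v| = √942750 / √4275 ≈ 14.850.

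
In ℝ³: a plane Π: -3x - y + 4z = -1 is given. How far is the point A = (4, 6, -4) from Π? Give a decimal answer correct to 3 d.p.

n·A − d = (-3)·(4) + (-1)·(6) + (4)·(-4) − (-1) = -33; |n| = √26.
Distance = |-33| / √26 = 33/√26 ≈ 6.472.

6.472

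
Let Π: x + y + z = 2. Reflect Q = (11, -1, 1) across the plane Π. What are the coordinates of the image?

(5, -7, -5)

λ = (n·Q − d)/|n|² = (11 − 2)/3 = 3.
Reflection = Q − 2λn = (11, -1, 1) − 6·(1, 1, 1) = (5, -7, -5).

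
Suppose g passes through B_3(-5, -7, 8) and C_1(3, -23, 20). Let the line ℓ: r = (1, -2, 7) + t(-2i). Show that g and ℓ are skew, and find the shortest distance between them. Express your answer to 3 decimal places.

A direction vector for g is C_1 − B_3 = (8, -16, 12).
Common perpendicular direction n = (8, -16, 12) × (-2, 0, 0) = (0, -24, -32).
With w = (1, -2, 7) − (-5, -7, 8) = (6, 5, -1), w · n = -88.
Since n ≠ 0 the lines are not parallel, and w · n = -88 ≠ 0 so they do not intersect; hence they are skew.
Distance = |w · n| / |n| = |-88| / √1600 ≈ 2.200.

2.200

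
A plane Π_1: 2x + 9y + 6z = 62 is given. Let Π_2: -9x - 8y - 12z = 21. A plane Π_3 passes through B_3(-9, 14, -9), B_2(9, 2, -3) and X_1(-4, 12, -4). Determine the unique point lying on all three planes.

(-5, 12, -6)

B_3B_2 = (18, -12, 6), B_3X_1 = (5, -2, 5); a normal to Π_3 is B_3B_2 × B_3X_1 = (-48, -60, 24).
Using B_3: Π_3 has equation -48x - 60y + 24z = -624.
Solving the 3×3 linear system 2x + 9y + 6z = 62, -9x - 8y - 12z = 21, -48x - 60y + 24z = -624 (e.g. by elimination or Cramer's rule, determinant = 6240) gives (-5, 12, -6).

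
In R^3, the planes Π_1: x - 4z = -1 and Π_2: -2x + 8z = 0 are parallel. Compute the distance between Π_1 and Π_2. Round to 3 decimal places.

Rescale Π_2 by 1/(-2): x - 4z = 0. Then distance = |-1 − 0| / √17 ≈ 0.243.

0.243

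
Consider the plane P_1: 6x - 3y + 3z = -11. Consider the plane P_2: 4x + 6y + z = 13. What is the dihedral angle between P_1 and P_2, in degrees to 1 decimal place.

cos θ = |n₁·n₂| / (|n₁||n₂|) = |9| / (√54 · √53).
θ = arccos(0.16823) ≈ 80.3°.

80.3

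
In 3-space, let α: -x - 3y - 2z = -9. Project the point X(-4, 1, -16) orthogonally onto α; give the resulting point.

Foot = X − λn with λ = (n·X − d)/|n|² = (33 − (-9))/14 = 3.
Foot = (-4, 1, -16) − 3·(-1, -3, -2) = (-1, 10, -10).

(-1, 10, -10)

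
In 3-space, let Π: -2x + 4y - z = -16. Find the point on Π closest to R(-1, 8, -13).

Foot = R − λn with λ = (n·R − d)/|n|² = (47 − (-16))/21 = 3.
Foot = (-1, 8, -13) − 3·(-2, 4, -1) = (5, -4, -10).

(5, -4, -10)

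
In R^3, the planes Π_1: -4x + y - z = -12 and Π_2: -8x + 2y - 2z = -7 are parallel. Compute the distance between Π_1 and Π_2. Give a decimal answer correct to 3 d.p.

2.003

Rescale Π_2 by 1/2: -4x + y - z = -7/2. Then distance = |-12 − (-7/2)| / √18 ≈ 2.003.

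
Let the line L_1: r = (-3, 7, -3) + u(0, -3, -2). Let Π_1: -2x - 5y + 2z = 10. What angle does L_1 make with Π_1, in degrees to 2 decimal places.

sin θ = |n·v| / (|n||v|) = |11| / (√33 · √13) = 0.53109.
θ ≈ 32.08°.

32.08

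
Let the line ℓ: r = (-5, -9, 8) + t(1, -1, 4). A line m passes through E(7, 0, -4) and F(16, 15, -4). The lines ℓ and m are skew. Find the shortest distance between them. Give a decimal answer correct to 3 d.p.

A direction vector for m is F − E = (9, 15, 0).
Common perpendicular direction n = (1, -1, 4) × (9, 15, 0) = (-60, 36, 24).
With w = (7, 0, -4) − (-5, -9, 8) = (12, 9, -12), w · n = -684.
Distance = |w · n| / |n| = |-684| / √5472 ≈ 9.247.

9.247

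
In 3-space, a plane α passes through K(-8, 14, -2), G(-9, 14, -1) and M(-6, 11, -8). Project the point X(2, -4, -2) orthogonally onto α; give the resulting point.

KG = (-1, 0, 1), KM = (2, -3, -6); a normal to α is KG × KM = (3, -4, 3).
Using K: α has equation 3x - 4y + 3z = -86.
Foot = X − λn with λ = (n·X − d)/|n|² = (16 − (-86))/34 = 3.
Foot = (2, -4, -2) − 3·(3, -4, 3) = (-7, 8, -11).

(-7, 8, -11)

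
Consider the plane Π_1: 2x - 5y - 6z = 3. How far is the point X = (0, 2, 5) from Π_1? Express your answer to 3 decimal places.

n·X − d = (2)·(0) + (-5)·(2) + (-6)·(5) − 3 = -43; |n| = √65.
Distance = |-43| / √65 = 43/√65 ≈ 5.333.

5.333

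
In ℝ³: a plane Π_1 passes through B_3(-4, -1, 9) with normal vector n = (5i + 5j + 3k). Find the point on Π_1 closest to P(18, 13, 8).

(3, -2, -1)

Π_1: n·r = n·B_3 gives 5x + 5y + 3z = 2.
Foot = P − λn with λ = (n·P − d)/|n|² = (179 − 2)/59 = 3.
Foot = (18, 13, 8) − 3·(5, 5, 3) = (3, -2, -1).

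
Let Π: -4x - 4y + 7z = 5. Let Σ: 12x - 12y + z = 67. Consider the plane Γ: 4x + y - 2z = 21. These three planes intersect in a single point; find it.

Solving the 3×3 linear system -4x - 4y + 7z = 5, 12x - 12y + z = 67, 4x + y - 2z = 21 (e.g. by elimination or Cramer's rule, determinant = 216) gives (8, 3, 7).

(8, 3, 7)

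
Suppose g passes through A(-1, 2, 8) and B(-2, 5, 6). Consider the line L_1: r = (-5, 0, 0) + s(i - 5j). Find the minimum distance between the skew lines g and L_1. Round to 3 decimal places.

A direction vector for g is B − A = (-1, 3, -2).
Common perpendicular direction n = (-1, 3, -2) × (1, -5, 0) = (-10, -2, 2).
With w = (-5, 0, 0) − (-1, 2, 8) = (-4, -2, -8), w · n = 28.
Distance = |w · n| / |n| = |28| / √108 ≈ 2.694.

2.694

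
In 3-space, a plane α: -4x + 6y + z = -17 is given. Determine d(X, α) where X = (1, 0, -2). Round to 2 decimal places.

n·X − d = (-4)·(1) + (6)·(0) + (1)·(-2) − (-17) = 11; |n| = √53.
Distance = |11| / √53 = 11/√53 ≈ 1.51.

1.51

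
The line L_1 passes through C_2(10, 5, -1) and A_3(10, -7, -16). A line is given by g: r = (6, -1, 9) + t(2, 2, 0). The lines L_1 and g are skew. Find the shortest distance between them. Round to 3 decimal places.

A direction vector for L_1 is A_3 − C_2 = (0, -12, -15).
Common perpendicular direction n = (0, -12, -15) × (2, 2, 0) = (30, -30, 24).
With w = (6, -1, 9) − (10, 5, -1) = (-4, -6, 10), w · n = 300.
Distance = |w · n| / |n| = |300| / √2376 ≈ 6.155.

6.155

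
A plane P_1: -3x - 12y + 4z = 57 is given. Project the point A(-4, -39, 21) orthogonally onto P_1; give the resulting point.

Foot = A − λn with λ = (n·A − d)/|n|² = (564 − 57)/169 = 3.
Foot = (-4, -39, 21) − 3·(-3, -12, 4) = (5, -3, 9).

(5, -3, 9)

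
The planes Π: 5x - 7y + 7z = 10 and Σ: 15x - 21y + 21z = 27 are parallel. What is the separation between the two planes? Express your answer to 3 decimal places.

0.090

Rescale Σ by 1/3: 5x - 7y + 7z = 9. Then distance = |10 − 9| / √123 ≈ 0.090.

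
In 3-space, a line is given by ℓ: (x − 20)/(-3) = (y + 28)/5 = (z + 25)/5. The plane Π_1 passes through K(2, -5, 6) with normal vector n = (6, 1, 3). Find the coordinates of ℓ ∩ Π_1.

ℓ has direction (-3, 5, 5) through (20, -28, -25).
Π_1: n·r = n·K gives 6x + y + 3z = 25.
Substitute r = (20, -28, -25) + t(-3, 5, 5) into the plane: 17 + 2t = 25, so t = 4.
Intersection: (20, -28, -25) + 4·(-3, 5, 5) = (8, -8, -5).

(8, -8, -5)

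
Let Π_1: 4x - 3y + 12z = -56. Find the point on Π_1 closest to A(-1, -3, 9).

(-5, 0, -3)

Foot = A − λn with λ = (n·A − d)/|n|² = (113 − (-56))/169 = 1.
Foot = (-1, -3, 9) − 1·(4, -3, 12) = (-5, 0, -3).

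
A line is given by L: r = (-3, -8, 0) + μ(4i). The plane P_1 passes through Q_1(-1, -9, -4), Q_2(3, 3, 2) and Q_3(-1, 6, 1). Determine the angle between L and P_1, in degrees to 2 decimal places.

25.38

Q_1Q_2 = (4, 12, 6), Q_1Q_3 = (0, 15, 5); a normal to P_1 is Q_1Q_2 × Q_1Q_3 = (-30, -20, 60).
Using Q_1: P_1 has equation -30x - 20y + 60z = -30.
sin θ = |n·v| / (|n||v|) = |-120| / (√4900 · √16) = 0.42857.
θ ≈ 25.38°.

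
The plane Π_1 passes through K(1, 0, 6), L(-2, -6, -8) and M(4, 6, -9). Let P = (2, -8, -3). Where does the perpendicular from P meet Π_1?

KL = (-3, -6, -14), KM = (3, 6, -15); a normal to Π_1 is KL × KM = (174, -87, 0).
Using K: Π_1 has equation 174x - 87y = 174.
Foot = P − λn with λ = (n·P − d)/|n|² = (1044 − 174)/37845 = 2/87.
Foot = (2, -8, -3) − (2/87)·(174, -87, 0) = (-2, -6, -3).

(-2, -6, -3)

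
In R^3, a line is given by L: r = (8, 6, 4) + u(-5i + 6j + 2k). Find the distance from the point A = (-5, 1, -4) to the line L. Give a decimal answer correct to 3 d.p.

15.889

Taking (8, 6, 4) on L with direction v = (-5, 6, 2): w = A − (8, 6, 4) = (-13, -5, -8), and w × v = (38, 66, -103).
Distance = |w × v| / |v| = √16409 / √65 ≈ 15.889.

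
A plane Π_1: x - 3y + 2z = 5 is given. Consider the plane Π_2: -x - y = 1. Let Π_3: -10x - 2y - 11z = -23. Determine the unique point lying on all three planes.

Solving the 3×3 linear system x - 3y + 2z = 5, -x - y = 1, -10x - 2y - 11z = -23 (e.g. by elimination or Cramer's rule, determinant = 28) gives (-1, 0, 3).

(-1, 0, 3)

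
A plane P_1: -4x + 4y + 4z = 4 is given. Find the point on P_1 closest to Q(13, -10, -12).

Foot = Q − λn with λ = (n·Q − d)/|n|² = (-140 − 4)/48 = -3.
Foot = (13, -10, -12) − (-3)·(-4, 4, 4) = (1, 2, 0).

(1, 2, 0)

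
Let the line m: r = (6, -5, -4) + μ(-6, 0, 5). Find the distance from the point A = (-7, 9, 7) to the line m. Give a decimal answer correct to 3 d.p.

Taking (6, -5, -4) on m with direction v = (-6, 0, 5): w = A − (6, -5, -4) = (-13, 14, 11), and w × v = (70, -1, 84).
Distance = |w × v| / |v| = √11957 / √61 ≈ 14.001.

14.001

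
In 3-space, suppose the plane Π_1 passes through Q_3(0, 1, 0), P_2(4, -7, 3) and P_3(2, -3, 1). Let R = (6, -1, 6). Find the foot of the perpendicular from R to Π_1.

(2, -3, 6)

Q_3P_2 = (4, -8, 3), Q_3P_3 = (2, -4, 1); a normal to Π_1 is Q_3P_2 × Q_3P_3 = (4, 2, 0).
Using Q_3: Π_1 has equation 4x + 2y = 2.
Foot = R − λn with λ = (n·R − d)/|n|² = (22 − 2)/20 = 1.
Foot = (6, -1, 6) − 1·(4, 2, 0) = (2, -3, 6).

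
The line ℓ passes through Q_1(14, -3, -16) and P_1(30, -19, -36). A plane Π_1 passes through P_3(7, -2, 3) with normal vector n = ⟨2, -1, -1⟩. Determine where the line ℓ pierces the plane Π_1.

(6, 5, -6)

A direction vector for ℓ is P_1 − Q_1 = (16, -16, -20).
Π_1: n·r = n·P_3 gives 2x - y - z = 13.
Substitute r = (14, -3, -16) + t(16, -16, -20) into the plane: 47 + 68t = 13, so t = -1/2.
Intersection: (14, -3, -16) + (-1/2)·(16, -16, -20) = (6, 5, -6).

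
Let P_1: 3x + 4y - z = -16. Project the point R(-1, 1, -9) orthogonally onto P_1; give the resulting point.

Foot = R − λn with λ = (n·R − d)/|n|² = (10 − (-16))/26 = 1.
Foot = (-1, 1, -9) − 1·(3, 4, -1) = (-4, -3, -8).

(-4, -3, -8)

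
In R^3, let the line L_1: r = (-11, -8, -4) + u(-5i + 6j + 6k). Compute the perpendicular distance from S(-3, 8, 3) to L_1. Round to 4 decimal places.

Taking (-11, -8, -4) on L_1 with direction v = (-5, 6, 6): w = S − (-11, -8, -4) = (8, 16, 7), and w × v = (54, -83, 128).
Distance = |w × v| / |v| = √26189 / √97 ≈ 16.4314.

16.4314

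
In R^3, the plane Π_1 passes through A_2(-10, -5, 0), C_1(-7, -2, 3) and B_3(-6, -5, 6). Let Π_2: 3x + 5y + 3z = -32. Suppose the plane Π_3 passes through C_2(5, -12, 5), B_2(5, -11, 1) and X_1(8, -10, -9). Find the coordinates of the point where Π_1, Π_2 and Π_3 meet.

(-6, -7, 7)

A_2C_1 = (3, 3, 3), A_2B_3 = (4, 0, 6); a normal to Π_1 is A_2C_1 × A_2B_3 = (18, -6, -12).
Using A_2: Π_1 has equation 18x - 6y - 12z = -150.
C_2B_2 = (0, 1, -4), C_2X_1 = (3, 2, -14); a normal to Π_3 is C_2B_2 × C_2X_1 = (-6, -12, -3).
Using C_2: Π_3 has equation -6x - 12y - 3z = 99.
Solving the 3×3 linear system 18x - 6y - 12z = -150, 3x + 5y + 3z = -32, -6x - 12y - 3z = 99 (e.g. by elimination or Cramer's rule, determinant = 504) gives (-6, -7, 7).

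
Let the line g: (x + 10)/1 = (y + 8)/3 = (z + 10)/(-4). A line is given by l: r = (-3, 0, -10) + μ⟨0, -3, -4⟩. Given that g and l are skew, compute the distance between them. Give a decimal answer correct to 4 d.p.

g has direction (1, 3, -4) through (-10, -8, -10).
Common perpendicular direction n = (1, 3, -4) × (0, -3, -4) = (-24, 4, -3).
With w = (-3, 0, -10) − (-10, -8, -10) = (7, 8, 0), w · n = -136.
Distance = |w · n| / |n| = |-136| / √601 ≈ 5.5476.

5.5476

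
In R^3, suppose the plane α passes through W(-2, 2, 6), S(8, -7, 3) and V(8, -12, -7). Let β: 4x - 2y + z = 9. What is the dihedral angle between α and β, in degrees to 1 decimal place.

85.4

WS = (10, -9, -3), WV = (10, -14, -13); a normal to α is WS × WV = (75, 100, -50).
Using W: α has equation 75x + 100y - 50z = -250.
cos θ = |n₁·n₂| / (|n₁||n₂|) = |50| / (√18125 · √21).
θ = arccos(0.08104) ≈ 85.4°.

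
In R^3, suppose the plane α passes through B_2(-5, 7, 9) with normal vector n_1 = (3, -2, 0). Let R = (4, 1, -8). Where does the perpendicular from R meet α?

(-5, 7, -8)

α: n_1·r = n_1·B_2 gives 3x - 2y = -29.
Foot = R − λn with λ = (n·R − d)/|n|² = (10 − (-29))/13 = 3.
Foot = (4, 1, -8) − 3·(3, -2, 0) = (-5, 7, -8).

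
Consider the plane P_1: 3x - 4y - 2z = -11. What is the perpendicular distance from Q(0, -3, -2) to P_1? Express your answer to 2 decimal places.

5.01

n·Q − d = (3)·(0) + (-4)·(-3) + (-2)·(-2) − (-11) = 27; |n| = √29.
Distance = |27| / √29 = 27/√29 ≈ 5.01.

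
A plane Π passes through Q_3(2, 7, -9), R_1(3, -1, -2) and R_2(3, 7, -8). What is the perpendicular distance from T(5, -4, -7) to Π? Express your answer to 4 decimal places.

Q_3R_1 = (1, -8, 7), Q_3R_2 = (1, 0, 1); a normal to Π is Q_3R_1 × Q_3R_2 = (-8, 6, 8).
Using Q_3: Π has equation -8x + 6y + 8z = -46.
n·T − d = (-8)·(5) + (6)·(-4) + (8)·(-7) − (-46) = -74; |n| = √164.
Distance = |-74| / √164 = 74/√164 ≈ 5.7784.

5.7784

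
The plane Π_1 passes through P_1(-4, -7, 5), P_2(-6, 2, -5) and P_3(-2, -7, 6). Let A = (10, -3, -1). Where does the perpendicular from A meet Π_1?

(8, 1, 3)

P_1P_2 = (-2, 9, -10), P_1P_3 = (2, 0, 1); a normal to Π_1 is P_1P_2 × P_1P_3 = (9, -18, -18).
Using P_1: Π_1 has equation 9x - 18y - 18z = 0.
Foot = A − λn with λ = (n·A − d)/|n|² = (162 − 0)/729 = 2/9.
Foot = (10, -3, -1) − (2/9)·(9, -18, -18) = (8, 1, 3).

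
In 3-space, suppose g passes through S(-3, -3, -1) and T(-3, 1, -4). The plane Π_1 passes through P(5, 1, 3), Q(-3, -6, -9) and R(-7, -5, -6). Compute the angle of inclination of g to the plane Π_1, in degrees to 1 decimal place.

A direction vector for g is T − S = (0, 4, -3).
PQ = (-8, -7, -12), PR = (-12, -6, -9); a normal to Π_1 is PQ × PR = (-9, 72, -36).
Using P: Π_1 has equation -9x + 72y - 36z = -81.
sin θ = |n·v| / (|n||v|) = |396| / (√6561 · √25) = 0.97778.
θ ≈ 77.9°.

77.9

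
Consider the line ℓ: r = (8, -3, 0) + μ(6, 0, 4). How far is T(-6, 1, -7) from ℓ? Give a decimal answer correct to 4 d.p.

Taking (8, -3, 0) on ℓ with direction v = (6, 0, 4): w = T − (8, -3, 0) = (-14, 4, -7), and w × v = (16, 14, -24).
Distance = |w × v| / |v| = √1028 / √52 ≈ 4.4463.

4.4463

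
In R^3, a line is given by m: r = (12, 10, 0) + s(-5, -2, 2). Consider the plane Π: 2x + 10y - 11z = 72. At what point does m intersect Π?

Substitute r = (12, 10, 0) + t(-5, -2, 2) into the plane: 124 + (-52)t = 72, so t = 1.
Intersection: (12, 10, 0) + 1·(-5, -2, 2) = (7, 8, 2).

(7, 8, 2)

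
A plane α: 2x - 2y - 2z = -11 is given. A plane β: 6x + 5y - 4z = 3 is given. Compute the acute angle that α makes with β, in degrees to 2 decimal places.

cos θ = |n₁·n₂| / (|n₁||n₂|) = |10| / (√12 · √77).
θ = arccos(0.32898) ≈ 70.79°.

70.79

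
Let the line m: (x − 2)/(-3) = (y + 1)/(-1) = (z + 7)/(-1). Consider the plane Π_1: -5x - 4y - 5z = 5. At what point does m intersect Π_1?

m has direction (-3, -1, -1) through (2, -1, -7).
Substitute r = (2, -1, -7) + t(-3, -1, -1) into the plane: 29 + 24t = 5, so t = -1.
Intersection: (2, -1, -7) + (-1)·(-3, -1, -1) = (5, 0, -6).

(5, 0, -6)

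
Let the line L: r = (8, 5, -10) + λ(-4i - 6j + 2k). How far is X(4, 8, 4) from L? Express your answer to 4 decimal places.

Taking (8, 5, -10) on L with direction v = (-4, -6, 2): w = X − (8, 5, -10) = (-4, 3, 14), and w × v = (90, -48, 36).
Distance = |w × v| / |v| = √11700 / √56 ≈ 14.4544.

14.4544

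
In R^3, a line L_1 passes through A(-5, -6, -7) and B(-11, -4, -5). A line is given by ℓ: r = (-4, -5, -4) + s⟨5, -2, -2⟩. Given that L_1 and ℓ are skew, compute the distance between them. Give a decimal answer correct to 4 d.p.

A direction vector for L_1 is B − A = (-6, 2, 2).
Common perpendicular direction n = (-6, 2, 2) × (5, -2, -2) = (0, -2, 2).
With w = (-4, -5, -4) − (-5, -6, -7) = (1, 1, 3), w · n = 4.
Distance = |w · n| / |n| = |4| / √8 ≈ 1.4142.

1.4142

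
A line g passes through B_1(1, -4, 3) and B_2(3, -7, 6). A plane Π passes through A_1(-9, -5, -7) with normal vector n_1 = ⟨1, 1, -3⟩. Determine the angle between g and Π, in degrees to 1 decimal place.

40.0

A direction vector for g is B_2 − B_1 = (2, -3, 3).
Π: n_1·r = n_1·A_1 gives x + y - 3z = 7.
sin θ = |n·v| / (|n||v|) = |-10| / (√11 · √22) = 0.64282.
θ ≈ 40.0°.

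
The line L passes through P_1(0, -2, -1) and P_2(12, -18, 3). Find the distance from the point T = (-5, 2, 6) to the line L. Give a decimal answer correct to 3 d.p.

A direction vector for L is P_2 − P_1 = (12, -16, 4).
Taking (0, -2, -1) on L with direction v = (12, -16, 4): w = T − (0, -2, -1) = (-5, 4, 7), and w × v = (128, 104, 32).
Distance = |w × v| / |v| = √28224 / √416 ≈ 8.237.

8.237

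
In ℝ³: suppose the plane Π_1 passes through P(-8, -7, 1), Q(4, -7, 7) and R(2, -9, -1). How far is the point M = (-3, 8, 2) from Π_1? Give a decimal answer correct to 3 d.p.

14.697

PQ = (12, 0, 6), PR = (10, -2, -2); a normal to Π_1 is PQ × PR = (12, 84, -24).
Using P: Π_1 has equation 12x + 84y - 24z = -708.
n·M − d = (12)·(-3) + (84)·(8) + (-24)·(2) − (-708) = 1296; |n| = √7776.
Distance = |1296| / √7776 = 1296/√7776 ≈ 14.697.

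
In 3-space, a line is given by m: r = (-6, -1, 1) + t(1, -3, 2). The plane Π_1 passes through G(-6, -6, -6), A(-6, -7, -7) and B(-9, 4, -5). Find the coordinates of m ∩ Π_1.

GA = (0, -1, -1), GB = (-3, 10, 1); a normal to Π_1 is GA × GB = (9, 3, -3).
Using G: Π_1 has equation 9x + 3y - 3z = -54.
Substitute r = (-6, -1, 1) + t(1, -3, 2) into the plane: -60 + (-6)t = -54, so t = -1.
Intersection: (-6, -1, 1) + (-1)·(1, -3, 2) = (-7, 2, -1).

(-7, 2, -1)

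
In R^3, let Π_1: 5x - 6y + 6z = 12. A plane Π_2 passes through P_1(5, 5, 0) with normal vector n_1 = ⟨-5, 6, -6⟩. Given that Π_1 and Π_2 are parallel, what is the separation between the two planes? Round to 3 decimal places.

1.726

Π_2: n_1·r = n_1·P_1 gives -5x + 6y - 6z = 5.
Rescale Π_2 by 1/(-1): 5x - 6y + 6z = -5. Then distance = |12 − (-5)| / √97 ≈ 1.726.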